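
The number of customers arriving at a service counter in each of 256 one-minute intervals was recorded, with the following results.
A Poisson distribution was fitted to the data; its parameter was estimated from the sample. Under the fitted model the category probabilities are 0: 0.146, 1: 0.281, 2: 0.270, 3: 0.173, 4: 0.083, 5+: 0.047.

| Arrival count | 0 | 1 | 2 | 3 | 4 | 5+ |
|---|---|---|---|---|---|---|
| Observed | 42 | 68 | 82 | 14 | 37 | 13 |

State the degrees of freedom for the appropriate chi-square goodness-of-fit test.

There are k = 6 categories and 1 parameter estimated from the data, so df = 6 − 1 − 1 = 4.

4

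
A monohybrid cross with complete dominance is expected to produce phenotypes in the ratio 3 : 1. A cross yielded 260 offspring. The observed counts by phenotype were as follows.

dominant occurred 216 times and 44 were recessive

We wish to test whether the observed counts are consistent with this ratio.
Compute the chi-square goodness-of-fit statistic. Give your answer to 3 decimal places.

9.046

Ratio total = 4. Expected counts: 260×3/4 = 195, 260×1/4 = 65.
cat            O        E   (O−E)²/E
dominant     216      195     2.2615
recessive     44       65     6.7846
Sum = 9.046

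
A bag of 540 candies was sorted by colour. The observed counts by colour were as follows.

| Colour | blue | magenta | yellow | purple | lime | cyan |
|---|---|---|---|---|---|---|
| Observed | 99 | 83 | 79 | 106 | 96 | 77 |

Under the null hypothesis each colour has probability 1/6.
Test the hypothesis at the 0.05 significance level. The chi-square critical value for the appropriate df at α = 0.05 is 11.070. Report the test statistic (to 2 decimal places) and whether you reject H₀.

7.91; do not reject

Under H₀ each category has probability 1/6, so each expected count is 540/6 = 90.
cat          O        E   (O−E)²/E
blue        99       90      0.900
magenta     83       90      0.544
yellow      79       90      1.344
purple     106       90      2.844
lime        96       90      0.400
cyan        77       90      1.878
Sum = 7.91
df = 5. Since 7.91 < 11.070, we do not reject H₀.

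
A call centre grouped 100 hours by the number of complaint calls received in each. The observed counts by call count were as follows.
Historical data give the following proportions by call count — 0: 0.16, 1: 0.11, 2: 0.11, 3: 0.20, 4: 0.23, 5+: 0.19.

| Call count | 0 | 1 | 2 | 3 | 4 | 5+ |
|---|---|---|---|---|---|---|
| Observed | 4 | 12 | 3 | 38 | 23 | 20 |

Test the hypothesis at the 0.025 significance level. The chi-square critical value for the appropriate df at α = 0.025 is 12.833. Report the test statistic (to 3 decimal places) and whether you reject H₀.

31.162; reject

Expected counts E_i = n·p_i: 100×0.16 = 16, 100×0.11 = 11, 100×0.11 = 11, 100×0.20 = 20, 100×0.23 = 23, 100×0.19 = 19.
0: (4 − 16)²/16 = 144/16 = 9.0000
1: (12 − 11)²/11 = 1/11 = 0.0909
2: (3 − 11)²/11 = 64/11 = 5.8182
3: (38 − 20)²/20 = 324/20 = 16.2000
4: (23 − 23)²/23 = 0/23 = 0.0000
5+: (20 − 19)²/19 = 1/19 = 0.0526
Sum = 31.162
df = 5. Since 31.162 > 12.833, we reject H₀.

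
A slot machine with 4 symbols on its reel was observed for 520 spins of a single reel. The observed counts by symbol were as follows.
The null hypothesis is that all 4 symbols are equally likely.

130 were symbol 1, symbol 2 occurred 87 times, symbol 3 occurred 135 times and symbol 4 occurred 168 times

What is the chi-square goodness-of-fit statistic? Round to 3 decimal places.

Under H₀ each category has probability 1/4, so each expected count is 520/4 = 130.
χ² = (130−130)²/130 + (87−130)²/130 + (135−130)²/130 + (168−130)²/130
   = 0.0000 + 14.2231 + 0.1923 + 11.1077
Sum = 25.523

25.523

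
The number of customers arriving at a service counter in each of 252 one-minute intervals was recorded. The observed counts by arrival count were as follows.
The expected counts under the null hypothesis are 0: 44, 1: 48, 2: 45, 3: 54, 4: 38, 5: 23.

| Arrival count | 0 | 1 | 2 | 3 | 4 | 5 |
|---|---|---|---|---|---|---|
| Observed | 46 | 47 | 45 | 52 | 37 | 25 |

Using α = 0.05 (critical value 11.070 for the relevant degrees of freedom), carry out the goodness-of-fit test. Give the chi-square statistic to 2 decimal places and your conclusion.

0: (46 − 44)²/44 = 4/44 = 0.091
1: (47 − 48)²/48 = 1/48 = 0.021
2: (45 − 45)²/45 = 0/45 = 0.000
3: (52 − 54)²/54 = 4/54 = 0.074
4: (37 − 38)²/38 = 1/38 = 0.026
5: (25 − 23)²/23 = 4/23 = 0.174
Sum = 0.39
df = 5. Since 0.39 < 11.070, we do not reject H₀.

0.39; do not reject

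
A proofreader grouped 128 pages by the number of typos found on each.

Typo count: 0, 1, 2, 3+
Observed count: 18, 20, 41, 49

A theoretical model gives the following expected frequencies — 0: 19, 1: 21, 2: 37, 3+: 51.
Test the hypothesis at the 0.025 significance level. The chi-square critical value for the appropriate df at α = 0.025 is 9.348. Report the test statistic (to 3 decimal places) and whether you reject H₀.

0.611; do not reject

χ² = (18−19)²/19 + (20−21)²/21 + (41−37)²/37 + (49−51)²/51
   = 0.0526 + 0.0476 + 0.4324 + 0.0784
Sum = 0.611
df = 3. Since 0.611 < 9.348, we do not reject H₀.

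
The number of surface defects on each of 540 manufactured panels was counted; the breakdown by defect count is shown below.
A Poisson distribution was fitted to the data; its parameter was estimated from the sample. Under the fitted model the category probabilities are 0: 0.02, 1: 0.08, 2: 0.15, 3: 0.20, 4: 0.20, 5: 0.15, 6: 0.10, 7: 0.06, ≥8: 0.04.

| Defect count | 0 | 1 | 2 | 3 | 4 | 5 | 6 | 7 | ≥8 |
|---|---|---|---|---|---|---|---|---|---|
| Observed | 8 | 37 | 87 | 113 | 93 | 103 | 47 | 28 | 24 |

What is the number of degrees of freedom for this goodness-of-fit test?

7

There are k = 9 categories and 1 parameter estimated from the data, so df = 9 − 1 − 1 = 7.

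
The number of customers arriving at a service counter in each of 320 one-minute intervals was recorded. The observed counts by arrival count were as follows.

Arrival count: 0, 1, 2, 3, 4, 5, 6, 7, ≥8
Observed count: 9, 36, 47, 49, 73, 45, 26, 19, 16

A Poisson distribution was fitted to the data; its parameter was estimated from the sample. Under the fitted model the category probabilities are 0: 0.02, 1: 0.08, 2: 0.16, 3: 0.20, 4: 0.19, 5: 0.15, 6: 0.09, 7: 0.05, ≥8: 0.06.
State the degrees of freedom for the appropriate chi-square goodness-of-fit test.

There are k = 9 categories and 1 parameter estimated from the data, so df = 9 − 1 − 1 = 7.

7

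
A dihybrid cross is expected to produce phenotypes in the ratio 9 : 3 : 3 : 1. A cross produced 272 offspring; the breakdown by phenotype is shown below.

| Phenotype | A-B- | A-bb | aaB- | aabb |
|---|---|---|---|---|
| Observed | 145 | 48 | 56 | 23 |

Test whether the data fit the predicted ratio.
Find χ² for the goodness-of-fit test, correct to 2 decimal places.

Ratio total = 16. Expected counts: 272×9/16 = 153, 272×3/16 = 51, 272×3/16 = 51, 272×1/16 = 17.
χ² = (145−153)²/153 + (48−51)²/51 + (56−51)²/51 + (23−17)²/17
   = 0.418 + 0.176 + 0.490 + 2.118
Sum = 3.20

3.20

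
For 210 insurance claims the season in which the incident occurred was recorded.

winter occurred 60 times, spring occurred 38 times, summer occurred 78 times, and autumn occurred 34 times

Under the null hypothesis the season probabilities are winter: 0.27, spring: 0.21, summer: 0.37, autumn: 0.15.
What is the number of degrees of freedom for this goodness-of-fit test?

3

There are k = 4 categories and no parameters were estimated from the data, so df = 4 − 1 = 3.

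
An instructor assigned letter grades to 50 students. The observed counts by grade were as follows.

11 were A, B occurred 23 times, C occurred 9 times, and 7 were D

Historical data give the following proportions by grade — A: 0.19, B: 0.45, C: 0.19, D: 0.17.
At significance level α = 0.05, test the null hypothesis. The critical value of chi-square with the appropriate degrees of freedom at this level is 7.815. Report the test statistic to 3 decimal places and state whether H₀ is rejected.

Expected counts E_i = n·p_i: 50×0.19 = 9.5, 50×0.45 = 22.5, 50×0.19 = 9.5, 50×0.17 = 8.5.
χ² = (11−9.5)²/9.5 + (23−22.5)²/22.5 + (9−9.5)²/9.5 + (7−8.5)²/8.5
   = 0.2368 + 0.0111 + 0.0263 + 0.2647
Sum = 0.539
df = 3. Since 0.539 < 7.815, we do not reject H₀.

0.539; do not reject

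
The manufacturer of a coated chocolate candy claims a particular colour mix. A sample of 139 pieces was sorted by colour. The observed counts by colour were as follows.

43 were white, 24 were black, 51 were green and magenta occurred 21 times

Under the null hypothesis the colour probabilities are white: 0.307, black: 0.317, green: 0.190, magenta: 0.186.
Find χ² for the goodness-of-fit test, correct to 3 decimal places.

Expected counts E_i = n·p_i: 139×0.307 = 42.673, 139×0.317 = 44.063, 139×0.190 = 26.41, 139×0.186 = 25.854.
white: (43 − 42.673)²/42.673 = 0.106929/42.673 = 0.0025
black: (24 − 44.063)²/44.063 = 402.523969/44.063 = 9.1352
green: (51 − 26.41)²/26.41 = 604.6681/26.41 = 22.8954
magenta: (21 − 25.854)²/25.854 = 23.561316/25.854 = 0.9113
Sum = 32.944

32.944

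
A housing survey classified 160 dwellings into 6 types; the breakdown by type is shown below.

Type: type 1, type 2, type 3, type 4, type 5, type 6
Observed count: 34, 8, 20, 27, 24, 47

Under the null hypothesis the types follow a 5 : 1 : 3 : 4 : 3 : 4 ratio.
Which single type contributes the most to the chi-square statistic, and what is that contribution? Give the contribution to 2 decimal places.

Ratio total = 20. Expected counts: 160×5/20 = 40, 160×1/20 = 8, 160×3/20 = 24, 160×4/20 = 32, 160×3/20 = 24, 160×4/20 = 32.
χ² = (34−40)²/40 + (8−8)²/8 + (20−24)²/24 + (27−32)²/32 + (24−24)²/24 + (47−32)²/32
   = 0.900 + 0.000 + 0.667 + 0.781 + 0.000 + 7.031
The largest term is for type 6: 7.03.

type 6, 7.03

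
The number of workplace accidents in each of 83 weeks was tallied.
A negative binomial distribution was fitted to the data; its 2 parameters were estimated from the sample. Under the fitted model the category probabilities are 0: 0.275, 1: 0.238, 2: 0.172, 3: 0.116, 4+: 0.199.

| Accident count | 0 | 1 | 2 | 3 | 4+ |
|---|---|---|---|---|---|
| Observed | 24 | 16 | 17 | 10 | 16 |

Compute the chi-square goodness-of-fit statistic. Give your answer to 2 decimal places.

Expected counts E_i = n·p_i: 83×0.275 = 22.825, 83×0.238 = 19.754, 83×0.172 = 14.276, 83×0.116 = 9.628, 83×0.199 = 16.517.
χ² = (24−22.825)²/22.825 + (16−19.754)²/19.754 + (17−14.276)²/14.276 + (10−9.628)²/9.628 + (16−16.517)²/16.517
   = 0.060 + 0.713 + 0.520 + 0.014 + 0.016
Sum = 1.32

1.32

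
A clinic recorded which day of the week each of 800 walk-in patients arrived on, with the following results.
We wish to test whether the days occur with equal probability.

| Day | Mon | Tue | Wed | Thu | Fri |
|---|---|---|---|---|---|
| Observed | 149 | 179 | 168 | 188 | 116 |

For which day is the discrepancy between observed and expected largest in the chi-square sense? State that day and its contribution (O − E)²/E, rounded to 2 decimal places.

Fri, 12.10

Under H₀ each category has probability 1/5, so each expected count is 800/5 = 160.
cat         O        E   (O−E)²/E
Mon       149      160      0.756
Tue       179      160      2.256
Wed       168      160      0.400
Thu       188      160      4.900
Fri       116      160     12.100
The largest term is for Fri: 12.10.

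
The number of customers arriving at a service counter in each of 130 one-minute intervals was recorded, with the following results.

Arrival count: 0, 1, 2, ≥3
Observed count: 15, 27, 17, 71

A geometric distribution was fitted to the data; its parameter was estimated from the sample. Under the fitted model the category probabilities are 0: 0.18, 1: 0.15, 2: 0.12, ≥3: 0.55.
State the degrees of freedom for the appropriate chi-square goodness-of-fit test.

There are k = 4 categories and 1 parameter estimated from the data, so df = 4 − 1 − 1 = 2.

2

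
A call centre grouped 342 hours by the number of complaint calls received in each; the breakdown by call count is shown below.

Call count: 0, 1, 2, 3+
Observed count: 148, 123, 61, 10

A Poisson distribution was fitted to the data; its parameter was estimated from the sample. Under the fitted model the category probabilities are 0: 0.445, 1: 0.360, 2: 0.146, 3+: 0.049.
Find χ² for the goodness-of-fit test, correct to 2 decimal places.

5.29

Expected counts E_i = n·p_i: 342×0.445 = 152.19, 342×0.360 = 123.12, 342×0.146 = 49.932, 342×0.049 = 16.758.
0: (148 − 152.19)²/152.19 = 17.5561/152.19 = 0.115
1: (123 − 123.12)²/123.12 = 0.0144/123.12 = 0.000
2: (61 − 49.932)²/49.932 = 122.500624/49.932 = 2.453
3+: (10 − 16.758)²/16.758 = 45.670564/16.758 = 2.725
Sum = 5.29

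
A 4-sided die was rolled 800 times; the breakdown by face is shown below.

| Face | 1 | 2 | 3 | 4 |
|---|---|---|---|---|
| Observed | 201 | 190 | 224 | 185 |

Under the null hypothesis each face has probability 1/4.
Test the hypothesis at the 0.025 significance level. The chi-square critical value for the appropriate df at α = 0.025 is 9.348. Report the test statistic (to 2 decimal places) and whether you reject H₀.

Under H₀ each category has probability 1/4, so each expected count is 800/4 = 200.
1: (201 − 200)²/200 = 1/200 = 0.005
2: (190 − 200)²/200 = 100/200 = 0.500
3: (224 − 200)²/200 = 576/200 = 2.880
4: (185 − 200)²/200 = 225/200 = 1.125
Sum = 4.51
df = 3. Since 4.51 < 9.348, we do not reject H₀.

4.51; do not reject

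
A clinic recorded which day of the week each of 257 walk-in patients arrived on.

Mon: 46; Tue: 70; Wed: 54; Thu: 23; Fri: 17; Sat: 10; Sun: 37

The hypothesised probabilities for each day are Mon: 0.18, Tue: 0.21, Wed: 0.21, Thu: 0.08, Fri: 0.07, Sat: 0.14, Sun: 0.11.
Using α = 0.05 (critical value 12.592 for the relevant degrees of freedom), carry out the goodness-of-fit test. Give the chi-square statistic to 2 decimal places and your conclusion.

26.56; reject

Expected counts E_i = n·p_i: 257×0.18 = 46.26, 257×0.21 = 53.97, 257×0.21 = 53.97, 257×0.08 = 20.56, 257×0.07 = 17.99, 257×0.14 = 35.98, 257×0.11 = 28.27.
cat         O        E   (O−E)²/E
Mon        46    46.26      0.001
Tue        70    53.97      4.761
Wed        54    53.97      0.000
Thu        23    20.56      0.290
Fri        17    17.99      0.054
Sat        10    35.98     18.759
Sun        37    28.27      2.696
Sum = 26.56
df = 6. Since 26.56 > 12.592, we reject H₀.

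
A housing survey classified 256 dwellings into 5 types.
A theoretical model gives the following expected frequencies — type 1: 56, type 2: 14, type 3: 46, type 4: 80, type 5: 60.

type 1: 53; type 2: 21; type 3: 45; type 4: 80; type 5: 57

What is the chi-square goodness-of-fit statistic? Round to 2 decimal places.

3.83

cat         O        E   (O−E)²/E
type 1     53       56      0.161
type 2     21       14      3.500
type 3     45       46      0.022
type 4     80       80      0.000
type 5     57       60      0.150
Sum = 3.83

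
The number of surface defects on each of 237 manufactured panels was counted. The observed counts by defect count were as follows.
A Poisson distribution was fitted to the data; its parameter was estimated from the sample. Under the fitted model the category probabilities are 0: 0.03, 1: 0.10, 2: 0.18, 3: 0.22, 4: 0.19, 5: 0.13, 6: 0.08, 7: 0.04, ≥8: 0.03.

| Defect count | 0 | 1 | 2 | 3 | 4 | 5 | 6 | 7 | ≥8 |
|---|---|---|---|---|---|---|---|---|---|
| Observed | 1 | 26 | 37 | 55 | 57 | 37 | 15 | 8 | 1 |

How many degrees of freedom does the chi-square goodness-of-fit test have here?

7

There are k = 9 categories and 1 parameter estimated from the data, so df = 9 − 1 − 1 = 7.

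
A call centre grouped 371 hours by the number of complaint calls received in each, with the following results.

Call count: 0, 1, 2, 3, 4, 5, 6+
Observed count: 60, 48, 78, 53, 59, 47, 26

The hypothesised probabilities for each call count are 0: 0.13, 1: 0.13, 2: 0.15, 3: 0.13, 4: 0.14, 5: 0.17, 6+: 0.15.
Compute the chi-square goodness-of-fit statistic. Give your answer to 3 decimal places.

Expected counts E_i = n·p_i: 371×0.13 = 48.23, 371×0.13 = 48.23, 371×0.15 = 55.65, 371×0.13 = 48.23, 371×0.14 = 51.94, 371×0.17 = 63.07, 371×0.15 = 55.65.
χ² = (60−48.23)²/48.23 + (48−48.23)²/48.23 + (78−55.65)²/55.65 + (53−48.23)²/48.23 + (59−51.94)²/51.94 + (47−63.07)²/63.07 + (26−55.65)²/55.65
   = 2.8723 + 0.0011 + 8.9761 + 0.4718 + 0.9596 + 4.0946 + 15.7973
Sum = 33.173

33.173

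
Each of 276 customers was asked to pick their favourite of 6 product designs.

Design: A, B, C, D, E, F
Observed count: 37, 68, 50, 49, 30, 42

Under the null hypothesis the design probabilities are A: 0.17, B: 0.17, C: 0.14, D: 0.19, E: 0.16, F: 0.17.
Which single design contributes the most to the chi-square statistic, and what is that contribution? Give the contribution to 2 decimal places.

B, 9.47

Expected counts E_i = n·p_i: 276×0.17 = 46.92, 276×0.17 = 46.92, 276×0.14 = 38.64, 276×0.19 = 52.44, 276×0.16 = 44.16, 276×0.17 = 46.92.
cat         O        E   (O−E)²/E
A          37    46.92      2.097
B          68    46.92      9.471
C          50    38.64      3.340
D          49    52.44      0.226
E          30    44.16      4.540
F          42    46.92      0.516
The largest term is for B: 9.47.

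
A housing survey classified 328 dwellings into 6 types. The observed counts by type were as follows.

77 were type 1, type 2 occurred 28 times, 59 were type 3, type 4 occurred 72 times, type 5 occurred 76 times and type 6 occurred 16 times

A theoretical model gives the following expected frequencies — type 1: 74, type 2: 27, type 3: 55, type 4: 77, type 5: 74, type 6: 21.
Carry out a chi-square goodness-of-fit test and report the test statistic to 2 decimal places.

2.02

χ² = (77−74)²/74 + (28−27)²/27 + (59−55)²/55 + (72−77)²/77 + (76−74)²/74 + (16−21)²/21
   = 0.122 + 0.037 + 0.291 + 0.325 + 0.054 + 1.190
Sum = 2.02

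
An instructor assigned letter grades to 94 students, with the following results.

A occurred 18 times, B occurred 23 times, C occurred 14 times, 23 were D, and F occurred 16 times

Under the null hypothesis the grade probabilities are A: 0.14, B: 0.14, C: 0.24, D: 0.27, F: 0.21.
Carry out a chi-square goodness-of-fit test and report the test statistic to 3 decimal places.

Expected counts E_i = n·p_i: 94×0.14 = 13.16, 94×0.14 = 13.16, 94×0.24 = 22.56, 94×0.27 = 25.38, 94×0.21 = 19.74.
χ² = (18−13.16)²/13.16 + (23−13.16)²/13.16 + (14−22.56)²/22.56 + (23−25.38)²/25.38 + (16−19.74)²/19.74
   = 1.7801 + 7.3576 + 3.2479 + 0.2232 + 0.7086
Sum = 13.317

13.317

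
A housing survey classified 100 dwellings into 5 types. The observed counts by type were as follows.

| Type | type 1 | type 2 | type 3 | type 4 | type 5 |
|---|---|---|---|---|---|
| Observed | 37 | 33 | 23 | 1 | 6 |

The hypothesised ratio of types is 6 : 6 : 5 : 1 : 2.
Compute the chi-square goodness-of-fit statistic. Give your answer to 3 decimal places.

Ratio total = 20. Expected counts: 100×6/20 = 30, 100×6/20 = 30, 100×5/20 = 25, 100×1/20 = 5, 100×2/20 = 10.
cat         O        E   (O−E)²/E
type 1     37       30     1.6333
type 2     33       30     0.3000
type 3     23       25     0.1600
type 4      1        5     3.2000
type 5      6       10     1.6000
Sum = 6.893

6.893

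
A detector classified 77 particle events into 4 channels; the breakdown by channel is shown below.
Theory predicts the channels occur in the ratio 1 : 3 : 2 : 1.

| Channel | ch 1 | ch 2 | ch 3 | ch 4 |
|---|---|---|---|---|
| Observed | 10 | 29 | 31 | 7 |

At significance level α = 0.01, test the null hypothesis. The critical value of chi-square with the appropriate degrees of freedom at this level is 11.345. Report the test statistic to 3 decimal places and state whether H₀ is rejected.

5.712; do not reject

Ratio total = 7. Expected counts: 77×1/7 = 11, 77×3/7 = 33, 77×2/7 = 22, 77×1/7 = 11.
ch 1: (10 − 11)²/11 = 1/11 = 0.0909
ch 2: (29 − 33)²/33 = 16/33 = 0.4848
ch 3: (31 − 22)²/22 = 81/22 = 3.6818
ch 4: (7 − 11)²/11 = 16/11 = 1.4545
Sum = 5.712
df = 3. Since 5.712 < 11.345, we do not reject H₀.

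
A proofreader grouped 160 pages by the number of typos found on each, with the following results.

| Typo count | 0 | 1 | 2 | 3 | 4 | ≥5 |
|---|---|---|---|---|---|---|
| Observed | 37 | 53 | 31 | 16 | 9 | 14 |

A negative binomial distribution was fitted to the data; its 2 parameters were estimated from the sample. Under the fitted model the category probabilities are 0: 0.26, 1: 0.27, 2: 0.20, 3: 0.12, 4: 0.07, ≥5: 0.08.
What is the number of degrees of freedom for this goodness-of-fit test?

3

There are k = 6 categories and 2 parameters estimated from the data, so df = 6 − 1 − 2 = 3.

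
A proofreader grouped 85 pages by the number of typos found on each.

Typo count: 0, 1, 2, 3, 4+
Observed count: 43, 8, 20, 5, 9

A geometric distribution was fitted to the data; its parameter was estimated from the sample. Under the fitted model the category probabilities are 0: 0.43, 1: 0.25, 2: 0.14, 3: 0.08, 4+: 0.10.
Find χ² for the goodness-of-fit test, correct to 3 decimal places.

15.419

Expected counts E_i = n·p_i: 85×0.43 = 36.55, 85×0.25 = 21.25, 85×0.14 = 11.9, 85×0.08 = 6.8, 85×0.10 = 8.5.
χ² = (43−36.55)²/36.55 + (8−21.25)²/21.25 + (20−11.9)²/11.9 + (5−6.8)²/6.8 + (9−8.5)²/8.5
   = 1.1382 + 8.2618 + 5.5134 + 0.4765 + 0.0294
Sum = 15.419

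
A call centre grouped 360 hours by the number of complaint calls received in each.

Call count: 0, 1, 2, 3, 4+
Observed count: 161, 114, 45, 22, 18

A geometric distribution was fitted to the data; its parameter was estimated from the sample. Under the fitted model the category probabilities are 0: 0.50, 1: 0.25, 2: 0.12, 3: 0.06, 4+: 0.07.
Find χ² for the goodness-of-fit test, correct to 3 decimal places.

10.545

Expected counts E_i = n·p_i: 360×0.50 = 180, 360×0.25 = 90, 360×0.12 = 43.2, 360×0.06 = 21.6, 360×0.07 = 25.2.
χ² = (161−180)²/180 + (114−90)²/90 + (45−43.2)²/43.2 + (22−21.6)²/21.6 + (18−25.2)²/25.2
   = 2.0056 + 6.4000 + 0.0750 + 0.0074 + 2.0571
Sum = 10.545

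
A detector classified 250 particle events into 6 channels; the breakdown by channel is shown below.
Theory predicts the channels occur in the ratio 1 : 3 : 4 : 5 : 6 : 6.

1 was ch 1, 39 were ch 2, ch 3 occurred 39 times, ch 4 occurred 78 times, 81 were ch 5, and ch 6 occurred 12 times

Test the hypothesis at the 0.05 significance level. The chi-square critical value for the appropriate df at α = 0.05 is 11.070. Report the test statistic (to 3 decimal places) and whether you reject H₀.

72.255; reject

Ratio total = 25. Expected counts: 250×1/25 = 10, 250×3/25 = 30, 250×4/25 = 40, 250×5/25 = 50, 250×6/25 = 60, 250×6/25 = 60.
χ² = (1−10)²/10 + (39−30)²/30 + (39−40)²/40 + (78−50)²/50 + (81−60)²/60 + (12−60)²/60
   = 8.1000 + 2.7000 + 0.0250 + 15.6800 + 7.3500 + 38.4000
Sum = 72.255
df = 5. Since 72.255 > 11.070, we reject H₀.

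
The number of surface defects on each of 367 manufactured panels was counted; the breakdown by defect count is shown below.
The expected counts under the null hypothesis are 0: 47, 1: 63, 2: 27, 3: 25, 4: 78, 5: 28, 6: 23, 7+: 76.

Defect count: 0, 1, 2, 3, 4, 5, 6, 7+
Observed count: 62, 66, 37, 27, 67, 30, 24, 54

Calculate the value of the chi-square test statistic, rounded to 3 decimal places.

cat         O        E   (O−E)²/E
0          62       47     4.7872
1          66       63     0.1429
2          37       27     3.7037
3          27       25     0.1600
4          67       78     1.5513
5          30       28     0.1429
6          24       23     0.0435
7+         54       76     6.3684
Sum = 16.900

16.900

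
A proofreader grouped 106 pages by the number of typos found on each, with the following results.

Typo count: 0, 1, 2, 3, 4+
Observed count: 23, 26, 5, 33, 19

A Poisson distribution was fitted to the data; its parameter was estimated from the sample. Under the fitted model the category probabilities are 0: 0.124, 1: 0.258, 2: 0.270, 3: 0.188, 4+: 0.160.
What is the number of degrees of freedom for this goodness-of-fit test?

3

There are k = 5 categories and 1 parameter estimated from the data, so df = 5 − 1 − 1 = 3.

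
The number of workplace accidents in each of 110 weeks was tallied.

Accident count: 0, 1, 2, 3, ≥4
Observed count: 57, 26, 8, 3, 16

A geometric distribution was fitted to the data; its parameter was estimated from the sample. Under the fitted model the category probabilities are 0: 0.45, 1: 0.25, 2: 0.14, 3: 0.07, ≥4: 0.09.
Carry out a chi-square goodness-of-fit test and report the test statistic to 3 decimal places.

Expected counts E_i = n·p_i: 110×0.45 = 49.5, 110×0.25 = 27.5, 110×0.14 = 15.4, 110×0.07 = 7.7, 110×0.09 = 9.9.
χ² = (57−49.5)²/49.5 + (26−27.5)²/27.5 + (8−15.4)²/15.4 + (3−7.7)²/7.7 + (16−9.9)²/9.9
   = 1.1364 + 0.0818 + 3.5558 + 2.8688 + 3.7586
Sum = 11.401

11.401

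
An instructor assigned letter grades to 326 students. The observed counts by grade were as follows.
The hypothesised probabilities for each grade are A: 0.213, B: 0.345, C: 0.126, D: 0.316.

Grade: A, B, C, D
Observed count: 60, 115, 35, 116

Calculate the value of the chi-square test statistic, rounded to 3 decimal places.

3.875

Expected counts E_i = n·p_i: 326×0.213 = 69.438, 326×0.345 = 112.47, 326×0.126 = 41.076, 326×0.316 = 103.016.
A: (60 − 69.438)²/69.438 = 89.075844/69.438 = 1.2828
B: (115 − 112.47)²/112.47 = 6.4009/112.47 = 0.0569
C: (35 − 41.076)²/41.076 = 36.917776/41.076 = 0.8988
D: (116 − 103.016)²/103.016 = 168.584256/103.016 = 1.6365
Sum = 3.875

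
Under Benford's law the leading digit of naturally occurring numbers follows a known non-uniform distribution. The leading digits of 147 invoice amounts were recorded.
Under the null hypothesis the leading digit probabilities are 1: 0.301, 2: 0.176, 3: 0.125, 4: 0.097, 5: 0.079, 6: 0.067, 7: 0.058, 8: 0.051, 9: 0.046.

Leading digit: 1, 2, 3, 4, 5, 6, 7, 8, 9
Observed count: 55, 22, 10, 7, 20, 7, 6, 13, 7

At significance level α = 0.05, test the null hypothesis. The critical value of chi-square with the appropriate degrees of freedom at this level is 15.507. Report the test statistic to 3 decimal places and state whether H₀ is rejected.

Expected counts E_i = n·p_i: 147×0.301 = 44.247, 147×0.176 = 25.872, 147×0.125 = 18.375, 147×0.097 = 14.259, 147×0.079 = 11.613, 147×0.067 = 9.849, 147×0.058 = 8.526, 147×0.051 = 7.497, 147×0.046 = 6.762.
1: (55 − 44.247)²/44.247 = 115.627009/44.247 = 2.6132
2: (22 − 25.872)²/25.872 = 14.992384/25.872 = 0.5795
3: (10 − 18.375)²/18.375 = 70.140625/18.375 = 3.8172
4: (7 − 14.259)²/14.259 = 52.693081/14.259 = 3.6954
5: (20 − 11.613)²/11.613 = 70.341769/11.613 = 6.0572
6: (7 − 9.849)²/9.849 = 8.116801/9.849 = 0.8241
7: (6 − 8.526)²/8.526 = 6.380676/8.526 = 0.7484
8: (13 − 7.497)²/7.497 = 30.283009/7.497 = 4.0394
9: (7 − 6.762)²/6.762 = 0.056644/6.762 = 0.0084
Sum = 22.383
df = 8. Since 22.383 > 15.507, we reject H₀.

22.383; reject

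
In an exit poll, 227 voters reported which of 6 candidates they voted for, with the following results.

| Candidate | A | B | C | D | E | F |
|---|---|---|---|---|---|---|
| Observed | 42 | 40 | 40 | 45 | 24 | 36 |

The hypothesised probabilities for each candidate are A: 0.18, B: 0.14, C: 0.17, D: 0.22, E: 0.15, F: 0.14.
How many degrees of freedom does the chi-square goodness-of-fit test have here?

5

There are k = 6 categories and no parameters were estimated from the data, so df = 6 − 1 = 5.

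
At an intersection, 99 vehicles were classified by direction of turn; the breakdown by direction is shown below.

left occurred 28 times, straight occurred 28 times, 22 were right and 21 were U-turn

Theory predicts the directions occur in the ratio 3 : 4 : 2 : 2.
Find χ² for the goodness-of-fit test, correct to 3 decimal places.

Ratio total = 11. Expected counts: 99×3/11 = 27, 99×4/11 = 36, 99×2/11 = 18, 99×2/11 = 18.
left: (28 − 27)²/27 = 1/27 = 0.0370
straight: (28 − 36)²/36 = 64/36 = 1.7778
right: (22 − 18)²/18 = 16/18 = 0.8889
U-turn: (21 − 18)²/18 = 9/18 = 0.5000
Sum = 3.204

3.204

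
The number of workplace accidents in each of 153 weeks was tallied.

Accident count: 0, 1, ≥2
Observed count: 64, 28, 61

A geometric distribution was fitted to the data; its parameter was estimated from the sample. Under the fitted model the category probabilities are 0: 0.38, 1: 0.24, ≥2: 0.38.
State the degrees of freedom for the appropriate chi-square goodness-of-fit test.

1

There are k = 3 categories and 1 parameter estimated from the data, so df = 3 − 1 − 1 = 1.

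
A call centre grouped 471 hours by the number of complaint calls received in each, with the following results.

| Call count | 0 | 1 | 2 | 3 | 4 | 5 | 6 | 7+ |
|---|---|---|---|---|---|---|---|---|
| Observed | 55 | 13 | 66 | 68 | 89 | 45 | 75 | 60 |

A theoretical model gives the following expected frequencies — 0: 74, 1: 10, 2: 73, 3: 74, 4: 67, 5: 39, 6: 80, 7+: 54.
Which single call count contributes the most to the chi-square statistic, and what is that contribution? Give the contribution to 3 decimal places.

0: (55 − 74)²/74 = 361/74 = 4.8784
1: (13 − 10)²/10 = 9/10 = 0.9000
2: (66 − 73)²/73 = 49/73 = 0.6712
3: (68 − 74)²/74 = 36/74 = 0.4865
4: (89 − 67)²/67 = 484/67 = 7.2239
5: (45 − 39)²/39 = 36/39 = 0.9231
6: (75 − 80)²/80 = 25/80 = 0.3125
7+: (60 − 54)²/54 = 36/54 = 0.6667
The largest term is for 4: 7.224.

4, 7.224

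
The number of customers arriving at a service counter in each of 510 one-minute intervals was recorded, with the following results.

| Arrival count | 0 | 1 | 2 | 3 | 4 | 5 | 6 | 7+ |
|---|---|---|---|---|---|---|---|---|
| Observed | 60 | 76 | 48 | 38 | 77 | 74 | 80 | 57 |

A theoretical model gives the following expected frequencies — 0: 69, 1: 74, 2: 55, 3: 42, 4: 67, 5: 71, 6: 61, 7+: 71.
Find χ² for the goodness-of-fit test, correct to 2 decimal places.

cat         O        E   (O−E)²/E
0          60       69      1.174
1          76       74      0.054
2          48       55      0.891
3          38       42      0.381
4          77       67      1.493
5          74       71      0.127
6          80       61      5.918
7+         57       71      2.761
Sum = 12.80

12.80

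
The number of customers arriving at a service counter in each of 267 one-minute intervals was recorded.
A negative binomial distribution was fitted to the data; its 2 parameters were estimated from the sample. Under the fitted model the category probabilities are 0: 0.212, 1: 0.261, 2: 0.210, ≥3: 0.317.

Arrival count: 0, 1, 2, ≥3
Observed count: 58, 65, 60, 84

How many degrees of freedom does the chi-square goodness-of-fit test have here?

1

There are k = 4 categories and 2 parameters estimated from the data, so df = 4 − 1 − 2 = 1.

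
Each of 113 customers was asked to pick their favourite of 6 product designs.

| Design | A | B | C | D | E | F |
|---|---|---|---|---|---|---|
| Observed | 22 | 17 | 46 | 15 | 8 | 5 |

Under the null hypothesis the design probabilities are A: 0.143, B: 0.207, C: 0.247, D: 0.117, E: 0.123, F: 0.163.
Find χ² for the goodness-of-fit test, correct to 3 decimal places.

28.100

Expected counts E_i = n·p_i: 113×0.143 = 16.159, 113×0.207 = 23.391, 113×0.247 = 27.911, 113×0.117 = 13.221, 113×0.123 = 13.899, 113×0.163 = 18.419.
χ² = (22−16.159)²/16.159 + (17−23.391)²/23.391 + (46−27.911)²/27.911 + (15−13.221)²/13.221 + (8−13.899)²/13.899 + (5−18.419)²/18.419
   = 2.1113 + 1.7462 + 11.7234 + 0.2394 + 2.5036 + 9.7763
Sum = 28.100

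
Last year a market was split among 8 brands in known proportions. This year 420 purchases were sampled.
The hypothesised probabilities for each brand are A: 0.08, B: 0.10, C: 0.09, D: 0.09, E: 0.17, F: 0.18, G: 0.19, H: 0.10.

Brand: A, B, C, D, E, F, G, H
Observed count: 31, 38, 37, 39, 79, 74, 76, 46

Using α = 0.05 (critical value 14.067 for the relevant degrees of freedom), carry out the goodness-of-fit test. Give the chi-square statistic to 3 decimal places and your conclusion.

Expected counts E_i = n·p_i: 420×0.08 = 33.6, 420×0.10 = 42, 420×0.09 = 37.8, 420×0.09 = 37.8, 420×0.17 = 71.4, 420×0.18 = 75.6, 420×0.19 = 79.8, 420×0.10 = 42.
A: (31 − 33.6)²/33.6 = 6.76/33.6 = 0.2012
B: (38 − 42)²/42 = 16/42 = 0.3810
C: (37 − 37.8)²/37.8 = 0.64/37.8 = 0.0169
D: (39 − 37.8)²/37.8 = 1.44/37.8 = 0.0381
E: (79 − 71.4)²/71.4 = 57.76/71.4 = 0.8090
F: (74 − 75.6)²/75.6 = 2.56/75.6 = 0.0339
G: (76 − 79.8)²/79.8 = 14.44/79.8 = 0.1810
H: (46 − 42)²/42 = 16/42 = 0.3810
Sum = 2.042
df = 7. Since 2.042 < 14.067, we do not reject H₀.

2.042; do not reject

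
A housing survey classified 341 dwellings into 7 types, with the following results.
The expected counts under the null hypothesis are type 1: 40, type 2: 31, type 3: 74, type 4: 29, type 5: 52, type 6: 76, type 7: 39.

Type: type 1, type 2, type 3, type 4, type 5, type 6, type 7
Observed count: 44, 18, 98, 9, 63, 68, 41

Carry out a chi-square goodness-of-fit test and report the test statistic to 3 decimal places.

cat         O        E   (O−E)²/E
type 1     44       40     0.4000
type 2     18       31     5.4516
type 3     98       74     7.7838
type 4      9       29    13.7931
type 5     63       52     2.3269
type 6     68       76     0.8421
type 7     41       39     0.1026
Sum = 30.700

30.700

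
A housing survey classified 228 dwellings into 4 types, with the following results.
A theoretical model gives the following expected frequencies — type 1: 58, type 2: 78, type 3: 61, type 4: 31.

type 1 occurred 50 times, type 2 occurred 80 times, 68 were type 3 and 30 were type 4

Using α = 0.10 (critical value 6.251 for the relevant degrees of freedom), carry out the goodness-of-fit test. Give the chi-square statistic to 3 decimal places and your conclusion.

1.990; do not reject

χ² = (50−58)²/58 + (80−78)²/78 + (68−61)²/61 + (30−31)²/31
   = 1.1034 + 0.0513 + 0.8033 + 0.0323
Sum = 1.990
df = 3. Since 1.990 < 6.251, we do not reject H₀.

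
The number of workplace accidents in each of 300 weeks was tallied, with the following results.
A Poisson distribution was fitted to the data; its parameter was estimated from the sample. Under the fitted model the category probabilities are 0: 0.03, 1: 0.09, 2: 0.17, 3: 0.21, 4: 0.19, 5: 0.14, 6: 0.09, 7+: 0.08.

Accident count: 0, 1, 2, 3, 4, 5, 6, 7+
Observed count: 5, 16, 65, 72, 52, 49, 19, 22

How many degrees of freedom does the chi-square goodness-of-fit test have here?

There are k = 8 categories and 1 parameter estimated from the data, so df = 8 − 1 − 1 = 6.

6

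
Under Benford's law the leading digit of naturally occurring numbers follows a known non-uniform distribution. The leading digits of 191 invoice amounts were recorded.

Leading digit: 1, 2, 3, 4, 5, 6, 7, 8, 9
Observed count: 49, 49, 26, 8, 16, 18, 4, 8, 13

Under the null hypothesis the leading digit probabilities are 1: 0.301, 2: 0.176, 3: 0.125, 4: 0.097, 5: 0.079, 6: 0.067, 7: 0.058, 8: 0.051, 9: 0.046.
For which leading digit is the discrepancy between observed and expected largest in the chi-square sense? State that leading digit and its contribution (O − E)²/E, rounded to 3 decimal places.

Expected counts E_i = n·p_i: 191×0.301 = 57.491, 191×0.176 = 33.616, 191×0.125 = 23.875, 191×0.097 = 18.527, 191×0.079 = 15.089, 191×0.067 = 12.797, 191×0.058 = 11.078, 191×0.051 = 9.741, 191×0.046 = 8.786.
1: (49 − 57.491)²/57.491 = 72.097081/57.491 = 1.2541
2: (49 − 33.616)²/33.616 = 236.667456/33.616 = 7.0403
3: (26 − 23.875)²/23.875 = 4.515625/23.875 = 0.1891
4: (8 − 18.527)²/18.527 = 110.817729/18.527 = 5.9814
5: (16 − 15.089)²/15.089 = 0.829921/15.089 = 0.0550
6: (18 − 12.797)²/12.797 = 27.071209/12.797 = 2.1154
7: (4 − 11.078)²/11.078 = 50.098084/11.078 = 4.5223
8: (8 − 9.741)²/9.741 = 3.031081/9.741 = 0.3112
9: (13 − 8.786)²/8.786 = 17.757796/8.786 = 2.0211
The largest term is for 2: 7.040.

2, 7.040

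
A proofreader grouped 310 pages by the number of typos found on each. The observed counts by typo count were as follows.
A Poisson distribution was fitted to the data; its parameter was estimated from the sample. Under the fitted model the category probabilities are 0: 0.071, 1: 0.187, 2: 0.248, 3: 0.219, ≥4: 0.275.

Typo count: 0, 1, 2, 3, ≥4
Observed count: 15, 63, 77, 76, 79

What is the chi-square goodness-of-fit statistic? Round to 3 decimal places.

Expected counts E_i = n·p_i: 310×0.071 = 22.01, 310×0.187 = 57.97, 310×0.248 = 76.88, 310×0.219 = 67.89, 310×0.275 = 85.25.
χ² = (15−22.01)²/22.01 + (63−57.97)²/57.97 + (77−76.88)²/76.88 + (76−67.89)²/67.89 + (79−85.25)²/85.25
   = 2.2326 + 0.4364 + 0.0002 + 0.9688 + 0.4582
Sum = 4.096

4.096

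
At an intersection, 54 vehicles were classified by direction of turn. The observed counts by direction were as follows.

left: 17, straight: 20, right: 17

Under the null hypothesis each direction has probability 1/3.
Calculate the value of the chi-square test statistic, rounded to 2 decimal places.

Under H₀ each category has probability 1/3, so each expected count is 54/3 = 18.
left: (17 − 18)²/18 = 1/18 = 0.056
straight: (20 − 18)²/18 = 4/18 = 0.222
right: (17 − 18)²/18 = 1/18 = 0.056
Sum = 0.33

0.33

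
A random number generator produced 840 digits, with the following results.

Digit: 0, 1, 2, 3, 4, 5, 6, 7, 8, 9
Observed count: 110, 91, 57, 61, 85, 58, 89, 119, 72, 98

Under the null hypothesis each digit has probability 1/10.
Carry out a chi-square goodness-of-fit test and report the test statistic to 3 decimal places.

50.595

Expected count for each of the 10 categories: 840/10 = 84.
0: (110 − 84)²/84 = 676/84 = 8.0476
1: (91 − 84)²/84 = 49/84 = 0.5833
2: (57 − 84)²/84 = 729/84 = 8.6786
3: (61 − 84)²/84 = 529/84 = 6.2976
4: (85 − 84)²/84 = 1/84 = 0.0119
5: (58 − 84)²/84 = 676/84 = 8.0476
6: (89 − 84)²/84 = 25/84 = 0.2976
7: (119 − 84)²/84 = 1225/84 = 14.5833
8: (72 − 84)²/84 = 144/84 = 1.7143
9: (98 − 84)²/84 = 196/84 = 2.3333
Sum = 50.595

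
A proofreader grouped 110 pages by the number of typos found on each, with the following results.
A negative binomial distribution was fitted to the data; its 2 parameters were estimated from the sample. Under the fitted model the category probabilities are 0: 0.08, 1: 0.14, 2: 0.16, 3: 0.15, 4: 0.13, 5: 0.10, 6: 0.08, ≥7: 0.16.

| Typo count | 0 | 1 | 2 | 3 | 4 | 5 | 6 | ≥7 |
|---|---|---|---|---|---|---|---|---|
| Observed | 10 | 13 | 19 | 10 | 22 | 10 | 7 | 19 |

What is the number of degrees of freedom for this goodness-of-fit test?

5

There are k = 8 categories and 2 parameters estimated from the data, so df = 8 − 1 − 2 = 5.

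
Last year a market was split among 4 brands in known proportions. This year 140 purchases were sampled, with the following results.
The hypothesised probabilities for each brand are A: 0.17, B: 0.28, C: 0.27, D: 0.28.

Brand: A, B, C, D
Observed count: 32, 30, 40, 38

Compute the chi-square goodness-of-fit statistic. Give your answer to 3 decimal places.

5.149

Expected counts E_i = n·p_i: 140×0.17 = 23.8, 140×0.28 = 39.2, 140×0.27 = 37.8, 140×0.28 = 39.2.
cat         O        E   (O−E)²/E
A          32     23.8     2.8252
B          30     39.2     2.1592
C          40     37.8     0.1280
D          38     39.2     0.0367
Sum = 5.149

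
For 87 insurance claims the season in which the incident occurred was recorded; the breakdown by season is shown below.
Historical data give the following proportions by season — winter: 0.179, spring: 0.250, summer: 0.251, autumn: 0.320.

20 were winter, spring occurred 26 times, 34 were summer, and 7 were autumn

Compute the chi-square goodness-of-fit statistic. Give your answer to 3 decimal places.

24.464

Expected counts E_i = n·p_i: 87×0.179 = 15.573, 87×0.250 = 21.75, 87×0.251 = 21.837, 87×0.320 = 27.84.
χ² = (20−15.573)²/15.573 + (26−21.75)²/21.75 + (34−21.837)²/21.837 + (7−27.84)²/27.84
   = 1.2585 + 0.8305 + 6.7747 + 15.6001
Sum = 24.464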